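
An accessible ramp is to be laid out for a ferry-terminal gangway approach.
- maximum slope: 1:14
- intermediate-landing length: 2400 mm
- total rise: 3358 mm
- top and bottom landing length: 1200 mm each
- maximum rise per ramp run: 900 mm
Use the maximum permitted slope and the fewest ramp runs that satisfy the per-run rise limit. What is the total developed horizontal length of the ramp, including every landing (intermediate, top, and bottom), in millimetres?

At most 900 each: 3358/900 = 3.73, giving 4 ramp runs. That means 3 intermediate landings.
Ramp run (horizontal) at 1:14: 3358 × 14 = 47012 mm.
3 intermediate landings contribute 3 × 2400 = 7200 mm.
Top and bottom landings: 2 × 1200 = 2400 mm.
Total = 47012 + 7200 + 2400 = 56612 mm.

56612 mm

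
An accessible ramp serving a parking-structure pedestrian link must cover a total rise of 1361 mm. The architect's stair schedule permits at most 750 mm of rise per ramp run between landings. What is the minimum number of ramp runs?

2 runs

At most 750 each: 1361/750 = 1.81, giving 2 ramp runs.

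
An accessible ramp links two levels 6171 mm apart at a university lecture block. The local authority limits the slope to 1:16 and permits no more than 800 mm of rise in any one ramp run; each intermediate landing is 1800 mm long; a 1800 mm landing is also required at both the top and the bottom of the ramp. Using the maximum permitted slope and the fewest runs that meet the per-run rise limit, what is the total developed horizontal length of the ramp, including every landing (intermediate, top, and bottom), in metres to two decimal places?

6171 / 800 = 7.71, so 8 ramp runs are needed. That means 7 intermediate landings.
Horizontal run for 6171 mm of rise at 1:16 is 6171 × 16 = 98736 mm.
7 intermediate landings contribute 7 × 1800 = 12600 mm.
Top and bottom landings: 2 × 1800 = 3600 mm.
Total = 98736 + 12600 + 3600 = 114936 mm.
= 114.94 m.

114.94 m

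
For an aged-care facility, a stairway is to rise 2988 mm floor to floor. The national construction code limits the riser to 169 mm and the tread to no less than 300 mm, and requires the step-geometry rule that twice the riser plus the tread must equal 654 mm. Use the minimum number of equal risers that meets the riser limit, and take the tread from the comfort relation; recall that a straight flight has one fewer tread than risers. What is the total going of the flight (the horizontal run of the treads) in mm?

5474 mm

2988 / 169 = 17.68, so 18 risers are needed.
Each riser is 2988/18 = 166 mm (≤ 169 mm).
T = 654 − 2·166 = 322 mm, which satisfies the 300 mm minimum.
18 risers give 17 treads; going = 17 × 322 = 5474 mm.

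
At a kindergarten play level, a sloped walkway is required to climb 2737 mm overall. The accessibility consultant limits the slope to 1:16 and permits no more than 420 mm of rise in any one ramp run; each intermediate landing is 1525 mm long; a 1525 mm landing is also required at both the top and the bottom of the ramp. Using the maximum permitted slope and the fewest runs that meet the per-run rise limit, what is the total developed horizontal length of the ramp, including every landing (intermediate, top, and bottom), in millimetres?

55992 mm

At most 420 each: 2737/420 = 6.52, giving 7 ramp runs. That means 6 intermediate landings.
Horizontal run for 2737 mm of rise at 1:16 is 2737 × 16 = 43792 mm.
Intermediate landings: 6 × 1525 = 9150 mm.
Top and bottom landings: 2 × 1525 = 3050 mm.
Total = 43792 + 9150 + 3050 = 55992 mm.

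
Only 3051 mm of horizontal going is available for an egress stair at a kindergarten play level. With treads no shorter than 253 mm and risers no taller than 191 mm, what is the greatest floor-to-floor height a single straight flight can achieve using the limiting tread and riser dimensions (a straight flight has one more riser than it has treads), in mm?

2483 mm

Treads that fit: ⌊3051 / 253⌋ = 12.
Risers = treads + 1 = 13.
Maximum height = 13 × 191 = 2483 mm.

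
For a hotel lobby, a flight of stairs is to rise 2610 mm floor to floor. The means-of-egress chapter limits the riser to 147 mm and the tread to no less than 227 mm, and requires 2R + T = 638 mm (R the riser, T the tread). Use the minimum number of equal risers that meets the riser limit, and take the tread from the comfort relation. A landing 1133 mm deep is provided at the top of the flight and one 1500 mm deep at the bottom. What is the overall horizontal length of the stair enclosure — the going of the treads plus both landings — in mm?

8549 mm

2610 / 147 = 17.755 → round up to 18 risers.
Each riser is 2610/18 = 145 mm (≤ 147 mm).
T = 638 − 2·145 = 348 mm, which satisfies the 227 mm minimum.
Treads = 18 − 1 = 17; going = 17 × 348 = 5916 mm.
Enclosure = 5916 + 1133 + 1500 = 8549 mm.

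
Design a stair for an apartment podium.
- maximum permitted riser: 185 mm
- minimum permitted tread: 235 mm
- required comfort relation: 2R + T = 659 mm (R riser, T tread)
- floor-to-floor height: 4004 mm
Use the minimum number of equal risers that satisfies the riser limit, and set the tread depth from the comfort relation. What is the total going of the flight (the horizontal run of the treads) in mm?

6195 mm

4004 / 185 = 21.643 → round up to 22 risers.
R = 4004 ÷ 22 = 182 mm.
T = 659 − 2·182 = 295 mm, which satisfies the 235 mm minimum.
Treads = 22 − 1 = 21; going = 21 × 295 = 6195 mm.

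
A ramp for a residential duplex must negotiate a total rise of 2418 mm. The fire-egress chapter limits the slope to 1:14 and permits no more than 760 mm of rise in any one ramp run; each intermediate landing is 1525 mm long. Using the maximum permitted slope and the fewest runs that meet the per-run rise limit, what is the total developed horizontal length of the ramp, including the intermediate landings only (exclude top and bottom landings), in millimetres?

⌈2418/760⌉ = 4 ramp runs. That means 3 intermediate landings.
Ramp run (horizontal) at 1:14: 2418 × 14 = 33852 mm.
Intermediate landings: 3 × 1525 = 4575 mm.
Total developed length = 33852 + 4575 = 38427 mm.

38427 mm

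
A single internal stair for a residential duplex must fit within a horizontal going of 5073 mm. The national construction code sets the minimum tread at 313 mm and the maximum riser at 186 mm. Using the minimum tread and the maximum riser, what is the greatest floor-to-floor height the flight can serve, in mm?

3162 mm

5073 / 313 = 16.21, so 16 treads fit.
Risers = treads + 1 = 17.
Maximum height = 17 × 186 = 3162 mm.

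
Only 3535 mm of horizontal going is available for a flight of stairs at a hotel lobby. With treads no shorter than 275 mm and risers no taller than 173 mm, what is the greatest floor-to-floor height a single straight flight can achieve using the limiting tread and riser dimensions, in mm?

Treads that fit: ⌊3535 / 275⌋ = 12.
Risers = treads + 1 = 13.
Maximum height = 13 × 173 = 2249 mm.

2249 mm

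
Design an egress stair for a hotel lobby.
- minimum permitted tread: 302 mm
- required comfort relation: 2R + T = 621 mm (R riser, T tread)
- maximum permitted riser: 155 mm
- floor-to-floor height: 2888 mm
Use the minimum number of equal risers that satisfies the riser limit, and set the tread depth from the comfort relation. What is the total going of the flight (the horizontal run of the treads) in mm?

2888 / 155 = 18.632 → round up to 19 risers.
Each riser is 2888/19 = 152 mm (≤ 155 mm).
Tread T = 621 − 2 × 152 = 317 mm (≥ 302 mm).
Going = (19 − 1) × 317 = 5706 mm.

5706 mm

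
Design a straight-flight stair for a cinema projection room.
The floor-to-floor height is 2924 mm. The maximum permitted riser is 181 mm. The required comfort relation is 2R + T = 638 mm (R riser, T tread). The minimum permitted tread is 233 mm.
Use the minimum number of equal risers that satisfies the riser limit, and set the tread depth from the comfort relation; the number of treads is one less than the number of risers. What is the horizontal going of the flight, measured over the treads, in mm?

2924 / 181 = 16.155 → round up to 17 risers.
R = 2924 ÷ 17 = 172 mm.
From 2R + T = 638: T = 638 − 344 = 294 mm.
Treads = 17 − 1 = 16; going = 16 × 294 = 4704 mm.

4704 mm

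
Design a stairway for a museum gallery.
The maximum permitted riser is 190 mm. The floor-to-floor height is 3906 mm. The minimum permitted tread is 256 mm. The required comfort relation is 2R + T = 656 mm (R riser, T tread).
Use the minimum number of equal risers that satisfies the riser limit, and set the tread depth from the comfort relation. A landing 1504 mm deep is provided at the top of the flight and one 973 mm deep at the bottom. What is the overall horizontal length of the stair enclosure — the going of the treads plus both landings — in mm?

8157 mm

⌈3906/190⌉ = 21 risers.
Riser R = 3906 / 21 = 186 mm, within the 190 mm limit.
T = 656 − 2·186 = 284 mm, which satisfies the 256 mm minimum.
Going = (21 − 1) × 284 = 5680 mm.
Add landings: 5680 + 1504 + 973 = 8157 mm.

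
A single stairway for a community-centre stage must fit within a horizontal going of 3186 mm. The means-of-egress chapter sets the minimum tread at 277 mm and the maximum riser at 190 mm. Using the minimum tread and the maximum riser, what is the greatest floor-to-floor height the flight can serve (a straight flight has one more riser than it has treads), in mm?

2280 mm

3186 / 277 = 11.50, so 11 treads fit.
Risers = treads + 1 = 12.
Maximum height = 12 × 190 = 2280 mm.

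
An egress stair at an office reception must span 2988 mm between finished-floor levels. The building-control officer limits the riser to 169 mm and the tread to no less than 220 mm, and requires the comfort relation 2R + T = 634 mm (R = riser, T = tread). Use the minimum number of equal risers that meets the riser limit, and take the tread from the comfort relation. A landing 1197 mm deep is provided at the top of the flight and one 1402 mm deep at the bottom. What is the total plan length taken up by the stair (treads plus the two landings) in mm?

At most 169 each: 2988/169 = 17.68, giving 18 risers.
Riser R = 2988 / 18 = 166 mm, within the 169 mm limit.
T = 634 − 2·166 = 302 mm, which satisfies the 220 mm minimum.
18 risers give 17 treads; going = 17 × 302 = 5134 mm.
Add landings: 5134 + 1197 + 1402 = 7733 mm.

7733 mm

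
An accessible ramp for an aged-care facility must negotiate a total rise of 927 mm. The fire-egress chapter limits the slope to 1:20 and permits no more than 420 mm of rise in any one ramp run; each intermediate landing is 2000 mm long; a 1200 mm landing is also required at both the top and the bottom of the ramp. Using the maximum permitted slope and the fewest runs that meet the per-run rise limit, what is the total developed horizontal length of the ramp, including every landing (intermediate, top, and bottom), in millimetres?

927 / 420 = 2.21, so 3 ramp runs are needed. That means 2 intermediate landings.
Horizontal run for 927 mm of rise at 1:20 is 927 × 20 = 18540 mm.
2 intermediate landings contribute 2 × 2000 = 4000 mm.
Top and bottom landings: 2 × 1200 = 2400 mm.
Total = 18540 + 4000 + 2400 = 24940 mm.

24940 mm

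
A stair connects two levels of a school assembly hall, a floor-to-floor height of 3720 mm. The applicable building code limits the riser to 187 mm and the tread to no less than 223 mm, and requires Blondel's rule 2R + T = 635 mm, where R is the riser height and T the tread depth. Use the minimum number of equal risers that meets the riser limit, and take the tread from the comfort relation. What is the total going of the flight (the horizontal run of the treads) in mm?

4997 mm

3720 / 187 = 19.89, so 20 risers are needed.
R = 3720 ÷ 20 = 186 mm.
From 2R + T = 635: T = 635 − 372 = 263 mm.
20 risers give 19 treads; going = 19 × 263 = 4997 mm.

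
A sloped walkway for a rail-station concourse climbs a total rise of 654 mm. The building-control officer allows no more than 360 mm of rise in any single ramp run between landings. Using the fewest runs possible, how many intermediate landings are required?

1 intermediate landings

At most 360 each: 654/360 = 1.82, giving 2 ramp runs.
2 runs are separated by 1 intermediate landings.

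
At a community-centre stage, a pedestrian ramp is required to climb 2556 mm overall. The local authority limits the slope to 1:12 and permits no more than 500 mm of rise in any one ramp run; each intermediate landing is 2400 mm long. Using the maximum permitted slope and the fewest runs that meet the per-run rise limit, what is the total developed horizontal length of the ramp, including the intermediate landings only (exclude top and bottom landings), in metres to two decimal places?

42.67 m

⌈2556/500⌉ = 6 ramp runs. That means 5 intermediate landings.
Ramp run (horizontal) at 1:12: 2556 × 12 = 30672 mm.
Intermediate landings: 5 × 2400 = 12000 mm.
Developed length = 30672 + 12000 = 42672 mm.
= 42.67 m.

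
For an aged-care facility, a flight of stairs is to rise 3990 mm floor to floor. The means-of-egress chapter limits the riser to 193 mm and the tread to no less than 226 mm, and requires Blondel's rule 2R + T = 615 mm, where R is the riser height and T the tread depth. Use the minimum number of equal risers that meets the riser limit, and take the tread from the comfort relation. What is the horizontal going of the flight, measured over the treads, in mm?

4700 mm

3990 / 193 = 20.674 → round up to 21 risers.
Riser R = 3990 / 21 = 190 mm, within the 193 mm limit.
Tread T = 615 − 2 × 190 = 235 mm (≥ 226 mm).
21 risers give 20 treads; going = 20 × 235 = 4700 mm.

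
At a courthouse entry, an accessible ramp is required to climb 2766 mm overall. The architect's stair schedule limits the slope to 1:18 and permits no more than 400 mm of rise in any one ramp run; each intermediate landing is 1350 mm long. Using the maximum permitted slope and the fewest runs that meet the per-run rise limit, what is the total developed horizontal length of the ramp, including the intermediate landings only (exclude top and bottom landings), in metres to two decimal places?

2766 / 400 = 6.915 → round up to 7 ramp runs. That means 6 intermediate landings.
Ramp run (horizontal) at 1:18: 2766 × 18 = 49788 mm.
6 intermediate landings contribute 6 × 1350 = 8100 mm.
Developed length = 49788 + 8100 = 57888 mm.
= 57.89 m.

57.89 m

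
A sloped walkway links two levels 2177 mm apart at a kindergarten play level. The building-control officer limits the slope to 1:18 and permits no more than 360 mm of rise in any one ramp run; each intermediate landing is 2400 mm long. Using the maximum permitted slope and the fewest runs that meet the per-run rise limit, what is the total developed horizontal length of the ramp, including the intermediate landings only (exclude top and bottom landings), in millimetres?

53586 mm

2177 / 360 = 6.05, so 7 ramp runs are needed. That means 6 intermediate landings.
Ramp run (horizontal) at 1:18: 2177 × 18 = 39186 mm.
6 intermediate landings contribute 6 × 2400 = 14400 mm.
Total developed length = 39186 + 14400 = 53586 mm.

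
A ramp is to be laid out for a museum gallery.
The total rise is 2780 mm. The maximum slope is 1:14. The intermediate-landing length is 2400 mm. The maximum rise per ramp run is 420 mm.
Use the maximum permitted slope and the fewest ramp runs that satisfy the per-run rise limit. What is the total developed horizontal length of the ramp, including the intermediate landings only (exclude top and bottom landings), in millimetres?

2780 / 420 = 6.62, so 7 ramp runs are needed. That means 6 intermediate landings.
Horizontal run for 2780 mm of rise at 1:14 is 2780 × 14 = 38920 mm.
6 intermediate landings contribute 6 × 2400 = 14400 mm.
Developed length = 38920 + 14400 = 53320 mm.

53320 mm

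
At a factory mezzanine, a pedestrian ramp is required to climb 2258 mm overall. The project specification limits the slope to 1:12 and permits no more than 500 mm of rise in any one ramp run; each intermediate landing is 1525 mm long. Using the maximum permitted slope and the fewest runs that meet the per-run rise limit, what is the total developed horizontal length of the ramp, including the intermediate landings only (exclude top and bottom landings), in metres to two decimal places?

At most 500 each: 2258/500 = 4.52, giving 5 ramp runs. That means 4 intermediate landings.
Horizontal run for 2258 mm of rise at 1:12 is 2258 × 12 = 27096 mm.
4 intermediate landings contribute 4 × 1525 = 6100 mm.
Developed length = 27096 + 6100 = 33196 mm.
= 33.20 m.

33.20 m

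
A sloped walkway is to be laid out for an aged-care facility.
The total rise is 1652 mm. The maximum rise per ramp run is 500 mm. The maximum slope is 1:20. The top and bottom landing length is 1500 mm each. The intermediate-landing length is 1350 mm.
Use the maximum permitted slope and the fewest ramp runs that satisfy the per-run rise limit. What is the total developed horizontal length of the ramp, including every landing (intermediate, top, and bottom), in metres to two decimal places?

40.09 m

1652 / 500 = 3.304 → round up to 4 ramp runs. That means 3 intermediate landings.
Ramp run (horizontal) at 1:20: 1652 × 20 = 33040 mm.
3 intermediate landings contribute 3 × 1350 = 4050 mm.
Top and bottom landings: 2 × 1500 = 3000 mm.
Total = 33040 + 4050 + 3000 = 40090 mm.
= 40.09 m.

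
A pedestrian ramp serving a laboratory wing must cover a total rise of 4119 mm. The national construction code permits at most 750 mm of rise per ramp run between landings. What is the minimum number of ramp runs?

At most 750 each: 4119/750 = 5.49, giving 6 ramp runs.

6 runs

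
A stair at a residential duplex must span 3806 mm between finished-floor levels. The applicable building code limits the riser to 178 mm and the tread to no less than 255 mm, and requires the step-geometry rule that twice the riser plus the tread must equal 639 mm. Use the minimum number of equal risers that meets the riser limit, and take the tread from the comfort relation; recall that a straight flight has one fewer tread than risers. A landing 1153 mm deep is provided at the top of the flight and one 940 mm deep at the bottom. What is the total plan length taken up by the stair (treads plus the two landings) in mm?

⌈3806/178⌉ = 22 risers.
Riser R = 3806 / 22 = 173 mm, within the 178 mm limit.
T = 639 − 2·173 = 293 mm, which satisfies the 255 mm minimum.
Treads = 22 − 1 = 21; going = 21 × 293 = 6153 mm.
Enclosure = 6153 + 1153 + 940 = 8246 mm.

8246 mm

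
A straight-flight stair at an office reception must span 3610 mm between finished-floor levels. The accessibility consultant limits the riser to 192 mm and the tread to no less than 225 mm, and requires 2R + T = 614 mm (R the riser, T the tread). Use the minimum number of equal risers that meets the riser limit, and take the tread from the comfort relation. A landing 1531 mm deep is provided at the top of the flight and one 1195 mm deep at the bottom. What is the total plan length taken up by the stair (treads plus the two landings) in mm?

6938 mm

3610 / 192 = 18.802 → round up to 19 risers.
Riser R = 3610 / 19 = 190 mm, within the 192 mm limit.
Tread T = 614 − 2 × 190 = 234 mm (≥ 225 mm).
19 risers give 18 treads; going = 18 × 234 = 4212 mm.
Add landings: 4212 + 1531 + 1195 = 6938 mm.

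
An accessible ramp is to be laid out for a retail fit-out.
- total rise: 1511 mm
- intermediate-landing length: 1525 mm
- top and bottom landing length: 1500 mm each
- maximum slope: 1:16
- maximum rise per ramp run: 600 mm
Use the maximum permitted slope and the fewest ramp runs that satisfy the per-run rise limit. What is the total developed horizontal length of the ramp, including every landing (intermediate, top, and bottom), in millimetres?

1511 / 600 = 2.52, so 3 ramp runs are needed. That means 2 intermediate landings.
Ramp run (horizontal) at 1:16: 1511 × 16 = 24176 mm.
2 intermediate landings contribute 2 × 1525 = 3050 mm.
Top and bottom landings: 2 × 1500 = 3000 mm.
Total = 24176 + 3050 + 3000 = 30226 mm.

30226 mm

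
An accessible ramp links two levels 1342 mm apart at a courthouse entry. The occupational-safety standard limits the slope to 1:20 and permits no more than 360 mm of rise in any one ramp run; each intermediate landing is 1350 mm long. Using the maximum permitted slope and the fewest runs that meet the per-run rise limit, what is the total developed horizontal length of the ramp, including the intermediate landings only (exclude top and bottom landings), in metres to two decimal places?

1342 / 360 = 3.73, so 4 ramp runs are needed. That means 3 intermediate landings.
Ramp run (horizontal) at 1:20: 1342 × 20 = 26840 mm.
3 intermediate landings contribute 3 × 1350 = 4050 mm.
Developed length = 26840 + 4050 = 30890 mm.
= 30.89 m.

30.89 m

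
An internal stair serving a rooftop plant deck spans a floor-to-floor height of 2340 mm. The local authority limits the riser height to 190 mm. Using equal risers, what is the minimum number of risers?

⌈2340/190⌉ = 13 risers.

13 risers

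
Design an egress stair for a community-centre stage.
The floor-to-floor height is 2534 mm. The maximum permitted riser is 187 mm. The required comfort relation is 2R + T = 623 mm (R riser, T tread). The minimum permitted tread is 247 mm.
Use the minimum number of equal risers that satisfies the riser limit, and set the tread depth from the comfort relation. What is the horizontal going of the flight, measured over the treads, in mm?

2534 / 187 = 13.551 → round up to 14 risers.
Riser R = 2534 / 14 = 181 mm, within the 187 mm limit.
Tread T = 623 − 2 × 181 = 261 mm (≥ 247 mm).
14 risers give 13 treads; going = 13 × 261 = 3393 mm.

3393 mm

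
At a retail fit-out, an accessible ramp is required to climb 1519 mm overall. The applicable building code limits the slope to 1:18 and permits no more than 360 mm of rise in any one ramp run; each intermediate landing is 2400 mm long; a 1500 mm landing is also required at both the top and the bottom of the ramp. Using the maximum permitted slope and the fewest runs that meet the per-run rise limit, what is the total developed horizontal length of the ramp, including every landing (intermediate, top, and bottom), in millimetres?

39942 mm

⌈1519/360⌉ = 5 ramp runs. That means 4 intermediate landings.
Horizontal run for 1519 mm of rise at 1:18 is 1519 × 18 = 27342 mm.
Intermediate landings: 4 × 2400 = 9600 mm.
Top and bottom landings: 2 × 1500 = 3000 mm.
Total = 27342 + 9600 + 3000 = 39942 mm.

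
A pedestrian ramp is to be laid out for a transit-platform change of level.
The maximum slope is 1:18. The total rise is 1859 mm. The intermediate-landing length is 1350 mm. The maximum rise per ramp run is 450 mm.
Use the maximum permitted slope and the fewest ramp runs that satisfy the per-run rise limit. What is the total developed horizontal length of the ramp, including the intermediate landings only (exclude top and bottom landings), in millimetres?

At most 450 each: 1859/450 = 4.13, giving 5 ramp runs. That means 4 intermediate landings.
Horizontal run for 1859 mm of rise at 1:18 is 1859 × 18 = 33462 mm.
Intermediate landings: 4 × 1350 = 5400 mm.
Total developed length = 33462 + 5400 = 38862 mm.

38862 mm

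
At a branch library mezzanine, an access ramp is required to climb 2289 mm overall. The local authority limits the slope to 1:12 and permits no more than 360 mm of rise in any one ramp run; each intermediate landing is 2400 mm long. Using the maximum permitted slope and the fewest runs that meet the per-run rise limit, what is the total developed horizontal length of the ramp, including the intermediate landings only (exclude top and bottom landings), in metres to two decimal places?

41.87 m

At most 360 each: 2289/360 = 6.36, giving 7 ramp runs. That means 6 intermediate landings.
Ramp run (horizontal) at 1:12: 2289 × 12 = 27468 mm.
6 intermediate landings contribute 6 × 2400 = 14400 mm.
Developed length = 27468 + 14400 = 41868 mm.
= 41.87 m.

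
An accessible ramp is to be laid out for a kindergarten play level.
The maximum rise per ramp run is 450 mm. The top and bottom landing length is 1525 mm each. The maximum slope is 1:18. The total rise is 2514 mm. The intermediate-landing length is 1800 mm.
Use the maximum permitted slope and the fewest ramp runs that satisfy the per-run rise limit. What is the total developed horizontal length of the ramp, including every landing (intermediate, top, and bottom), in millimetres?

2514 / 450 = 5.587 → round up to 6 ramp runs. That means 5 intermediate landings.
Horizontal run for 2514 mm of rise at 1:18 is 2514 × 18 = 45252 mm.
Intermediate landings: 5 × 1800 = 9000 mm.
Top and bottom landings: 2 × 1525 = 3050 mm.
Total = 45252 + 9000 + 3050 = 57302 mm.

57302 mm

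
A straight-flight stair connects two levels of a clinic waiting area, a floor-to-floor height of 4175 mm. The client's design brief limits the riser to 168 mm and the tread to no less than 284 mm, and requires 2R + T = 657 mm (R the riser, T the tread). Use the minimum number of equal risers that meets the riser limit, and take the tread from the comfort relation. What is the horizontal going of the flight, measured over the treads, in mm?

7752 mm

4175 / 168 = 24.85, so 25 risers are needed.
Each riser is 4175/25 = 167 mm (≤ 168 mm).
T = 657 − 2·167 = 323 mm, which satisfies the 284 mm minimum.
25 risers give 24 treads; going = 24 × 323 = 7752 mm.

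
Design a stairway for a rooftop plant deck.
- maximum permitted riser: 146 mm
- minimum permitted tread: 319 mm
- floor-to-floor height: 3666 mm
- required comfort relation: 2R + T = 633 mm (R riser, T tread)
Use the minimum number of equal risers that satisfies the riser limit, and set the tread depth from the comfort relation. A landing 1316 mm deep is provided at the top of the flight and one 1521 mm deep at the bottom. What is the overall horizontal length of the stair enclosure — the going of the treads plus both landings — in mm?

11612 mm

At most 146 each: 3666/146 = 25.11, giving 26 risers.
R = 3666 ÷ 26 = 141 mm.
Tread T = 633 − 2 × 141 = 351 mm (≥ 319 mm).
26 risers give 25 treads; going = 25 × 351 = 8775 mm.
Add landings: 8775 + 1316 + 1521 = 11612 mm.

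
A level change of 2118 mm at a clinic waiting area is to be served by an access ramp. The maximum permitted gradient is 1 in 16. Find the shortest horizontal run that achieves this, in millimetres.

Run = rise × 16 = 2118 × 16 = 33888 mm.

33888 mm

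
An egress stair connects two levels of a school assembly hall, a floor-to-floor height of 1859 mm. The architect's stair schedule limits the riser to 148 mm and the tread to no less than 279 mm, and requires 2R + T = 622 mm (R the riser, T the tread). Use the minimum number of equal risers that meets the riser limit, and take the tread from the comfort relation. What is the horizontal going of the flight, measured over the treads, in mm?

4032 mm

⌈1859/148⌉ = 13 risers.
Each riser is 1859/13 = 143 mm (≤ 148 mm).
Tread T = 622 − 2 × 143 = 336 mm (≥ 279 mm).
13 risers give 12 treads; going = 12 × 336 = 4032 mm.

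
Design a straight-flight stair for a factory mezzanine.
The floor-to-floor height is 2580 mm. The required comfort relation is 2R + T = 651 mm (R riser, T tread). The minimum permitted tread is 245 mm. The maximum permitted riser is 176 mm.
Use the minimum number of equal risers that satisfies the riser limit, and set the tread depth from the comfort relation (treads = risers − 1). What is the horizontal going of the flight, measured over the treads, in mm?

2580 / 176 = 14.66, so 15 risers are needed.
R = 2580 ÷ 15 = 172 mm.
Tread T = 651 − 2 × 172 = 307 mm (≥ 245 mm).
Going = (15 − 1) × 307 = 4298 mm.

4298 mm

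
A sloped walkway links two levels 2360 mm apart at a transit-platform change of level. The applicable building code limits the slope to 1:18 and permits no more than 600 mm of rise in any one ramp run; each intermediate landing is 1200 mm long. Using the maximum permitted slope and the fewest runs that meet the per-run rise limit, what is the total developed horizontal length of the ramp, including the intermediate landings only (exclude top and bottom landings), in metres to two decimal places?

⌈2360/600⌉ = 4 ramp runs. That means 3 intermediate landings.
Ramp run (horizontal) at 1:18: 2360 × 18 = 42480 mm.
Intermediate landings: 3 × 1200 = 3600 mm.
Total developed length = 42480 + 3600 = 46080 mm.
= 46.08 m.

46.08 m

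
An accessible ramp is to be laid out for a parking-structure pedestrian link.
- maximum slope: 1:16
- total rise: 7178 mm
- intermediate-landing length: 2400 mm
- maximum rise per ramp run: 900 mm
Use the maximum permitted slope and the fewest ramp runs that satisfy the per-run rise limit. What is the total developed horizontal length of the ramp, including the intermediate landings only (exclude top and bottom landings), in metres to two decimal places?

131.65 m

7178 / 900 = 7.976 → round up to 8 ramp runs. That means 7 intermediate landings.
Ramp run (horizontal) at 1:16: 7178 × 16 = 114848 mm.
Intermediate landings: 7 × 2400 = 16800 mm.
Developed length = 114848 + 16800 = 131648 mm.
= 131.65 m.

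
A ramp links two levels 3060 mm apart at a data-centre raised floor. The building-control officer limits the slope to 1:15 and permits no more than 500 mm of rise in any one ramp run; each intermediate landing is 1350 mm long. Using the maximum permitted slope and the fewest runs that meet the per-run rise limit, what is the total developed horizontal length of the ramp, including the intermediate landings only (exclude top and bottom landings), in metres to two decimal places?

54.00 m

3060 / 500 = 6.12, so 7 ramp runs are needed. That means 6 intermediate landings.
Ramp run (horizontal) at 1:15: 3060 × 15 = 45900 mm.
Intermediate landings: 6 × 1350 = 8100 mm.
Total developed length = 45900 + 8100 = 54000 mm.
= 54.00 m.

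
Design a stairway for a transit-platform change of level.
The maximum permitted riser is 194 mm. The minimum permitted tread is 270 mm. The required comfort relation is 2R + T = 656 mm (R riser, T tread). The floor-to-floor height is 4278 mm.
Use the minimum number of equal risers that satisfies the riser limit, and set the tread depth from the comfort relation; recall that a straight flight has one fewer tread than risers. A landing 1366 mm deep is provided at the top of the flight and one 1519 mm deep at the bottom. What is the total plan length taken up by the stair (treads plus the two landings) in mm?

9133 mm

4278 / 194 = 22.052 → round up to 23 risers.
Riser R = 4278 / 23 = 186 mm, within the 194 mm limit.
From 2R + T = 656: T = 656 − 372 = 284 mm.
Going = (23 − 1) × 284 = 6248 mm.
Add landings: 6248 + 1366 + 1519 = 9133 mm.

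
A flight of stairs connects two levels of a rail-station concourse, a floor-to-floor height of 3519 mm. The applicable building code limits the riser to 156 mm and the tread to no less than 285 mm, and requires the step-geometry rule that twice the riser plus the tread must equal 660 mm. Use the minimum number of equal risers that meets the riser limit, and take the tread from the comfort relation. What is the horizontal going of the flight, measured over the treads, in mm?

3519 / 156 = 22.558 → round up to 23 risers.
Riser R = 3519 / 23 = 153 mm, within the 156 mm limit.
T = 660 − 2·153 = 354 mm, which satisfies the 285 mm minimum.
Going = (23 − 1) × 354 = 7788 mm.

7788 mm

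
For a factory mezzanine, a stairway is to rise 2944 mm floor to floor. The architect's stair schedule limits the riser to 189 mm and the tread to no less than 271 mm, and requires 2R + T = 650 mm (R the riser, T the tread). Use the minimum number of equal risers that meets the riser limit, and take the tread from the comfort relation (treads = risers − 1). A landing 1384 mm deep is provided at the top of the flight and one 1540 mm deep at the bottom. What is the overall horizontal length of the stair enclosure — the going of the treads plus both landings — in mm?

⌈2944/189⌉ = 16 risers.
R = 2944 ÷ 16 = 184 mm.
T = 650 − 2·184 = 282 mm, which satisfies the 271 mm minimum.
Going = (16 − 1) × 282 = 4230 mm.
Add landings: 4230 + 1384 + 1540 = 7154 mm.

7154 mm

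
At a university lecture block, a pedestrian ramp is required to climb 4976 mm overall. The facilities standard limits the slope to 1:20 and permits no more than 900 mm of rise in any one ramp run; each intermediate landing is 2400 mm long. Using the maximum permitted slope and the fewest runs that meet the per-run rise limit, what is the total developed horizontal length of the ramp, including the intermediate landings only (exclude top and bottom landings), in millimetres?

111520 mm

4976 / 900 = 5.53, so 6 ramp runs are needed. That means 5 intermediate landings.
Ramp run (horizontal) at 1:20: 4976 × 20 = 99520 mm.
Intermediate landings: 5 × 2400 = 12000 mm.
Developed length = 99520 + 12000 = 111520 mm.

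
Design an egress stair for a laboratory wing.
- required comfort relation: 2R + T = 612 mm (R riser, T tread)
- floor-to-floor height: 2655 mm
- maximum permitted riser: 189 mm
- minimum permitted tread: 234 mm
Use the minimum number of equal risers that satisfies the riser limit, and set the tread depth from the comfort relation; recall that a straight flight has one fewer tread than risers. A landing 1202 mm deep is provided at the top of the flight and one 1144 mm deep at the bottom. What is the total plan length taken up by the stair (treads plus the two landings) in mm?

5958 mm

2655 / 189 = 14.05, so 15 risers are needed.
R = 2655 ÷ 15 = 177 mm.
From 2R + T = 612: T = 612 − 354 = 258 mm.
Treads = 15 − 1 = 14; going = 14 × 258 = 3612 mm.
Enclosure = 3612 + 1202 + 1144 = 5958 mm.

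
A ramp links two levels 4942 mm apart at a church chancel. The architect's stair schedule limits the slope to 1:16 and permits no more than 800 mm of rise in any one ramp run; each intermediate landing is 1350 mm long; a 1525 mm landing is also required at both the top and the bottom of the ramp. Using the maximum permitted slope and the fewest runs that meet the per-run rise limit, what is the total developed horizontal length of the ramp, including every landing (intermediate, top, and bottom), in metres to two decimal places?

90.22 m

At most 800 each: 4942/800 = 6.18, giving 7 ramp runs. That means 6 intermediate landings.
Ramp run (horizontal) at 1:16: 4942 × 16 = 79072 mm.
6 intermediate landings contribute 6 × 1350 = 8100 mm.
Top and bottom landings: 2 × 1525 = 3050 mm.
Total = 79072 + 8100 + 3050 = 90222 mm.
= 90.22 m.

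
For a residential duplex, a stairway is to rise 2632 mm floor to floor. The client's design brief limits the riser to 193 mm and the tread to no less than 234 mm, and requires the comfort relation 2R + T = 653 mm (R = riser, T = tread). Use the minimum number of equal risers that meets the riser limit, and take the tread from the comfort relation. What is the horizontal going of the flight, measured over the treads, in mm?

3601 mm

⌈2632/193⌉ = 14 risers.
R = 2632 ÷ 14 = 188 mm.
From 2R + T = 653: T = 653 − 376 = 277 mm.
Going = (14 − 1) × 277 = 3601 mm.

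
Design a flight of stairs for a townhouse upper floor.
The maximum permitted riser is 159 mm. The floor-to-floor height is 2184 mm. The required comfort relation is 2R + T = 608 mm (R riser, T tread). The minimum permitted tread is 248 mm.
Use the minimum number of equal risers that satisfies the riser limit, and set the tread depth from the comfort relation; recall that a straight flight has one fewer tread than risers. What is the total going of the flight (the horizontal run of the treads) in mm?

3848 mm

2184 / 159 = 13.74, so 14 risers are needed.
Each riser is 2184/14 = 156 mm (≤ 159 mm).
Tread T = 608 − 2 × 156 = 296 mm (≥ 248 mm).
Going = (14 − 1) × 296 = 3848 mm.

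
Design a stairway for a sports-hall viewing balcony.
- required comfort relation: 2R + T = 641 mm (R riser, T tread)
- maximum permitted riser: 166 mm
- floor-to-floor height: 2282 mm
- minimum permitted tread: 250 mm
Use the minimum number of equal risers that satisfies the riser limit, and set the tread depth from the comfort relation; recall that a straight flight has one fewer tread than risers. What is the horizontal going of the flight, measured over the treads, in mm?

At most 166 each: 2282/166 = 13.75, giving 14 risers.
Riser R = 2282 / 14 = 163 mm, within the 166 mm limit.
Tread T = 641 − 2 × 163 = 315 mm (≥ 250 mm).
14 risers give 13 treads; going = 13 × 315 = 4095 mm.

4095 mm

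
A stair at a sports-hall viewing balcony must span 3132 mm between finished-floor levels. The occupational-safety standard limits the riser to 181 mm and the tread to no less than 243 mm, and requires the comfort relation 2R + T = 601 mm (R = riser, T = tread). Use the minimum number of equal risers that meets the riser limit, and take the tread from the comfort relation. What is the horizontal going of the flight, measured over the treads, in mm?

4301 mm

At most 181 each: 3132/181 = 17.30, giving 18 risers.
Each riser is 3132/18 = 174 mm (≤ 181 mm).
T = 601 − 2·174 = 253 mm, which satisfies the 243 mm minimum.
18 risers give 17 treads; going = 17 × 253 = 4301 mm.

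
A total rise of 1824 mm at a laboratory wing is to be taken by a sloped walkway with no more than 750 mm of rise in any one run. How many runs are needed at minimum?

1824 / 750 = 2.43, so 3 ramp runs are needed.

3 runs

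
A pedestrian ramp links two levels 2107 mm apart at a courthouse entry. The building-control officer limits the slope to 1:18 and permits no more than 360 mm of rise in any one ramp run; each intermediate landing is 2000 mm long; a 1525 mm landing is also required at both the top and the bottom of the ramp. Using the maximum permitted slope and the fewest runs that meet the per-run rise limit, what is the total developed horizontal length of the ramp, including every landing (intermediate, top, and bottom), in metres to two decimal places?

50.98 m

At most 360 each: 2107/360 = 5.85, giving 6 ramp runs. That means 5 intermediate landings.
Ramp run (horizontal) at 1:18: 2107 × 18 = 37926 mm.
Intermediate landings: 5 × 2000 = 10000 mm.
Top and bottom landings: 2 × 1525 = 3050 mm.
Total = 37926 + 10000 + 3050 = 50976 mm.
= 50.98 m.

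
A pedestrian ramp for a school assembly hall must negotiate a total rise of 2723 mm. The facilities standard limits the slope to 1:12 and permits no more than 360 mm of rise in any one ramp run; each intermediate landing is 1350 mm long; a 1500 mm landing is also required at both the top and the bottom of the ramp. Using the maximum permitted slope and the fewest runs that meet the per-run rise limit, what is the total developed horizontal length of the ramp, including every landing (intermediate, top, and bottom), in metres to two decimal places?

45.13 m

⌈2723/360⌉ = 8 ramp runs. That means 7 intermediate landings.
Horizontal run for 2723 mm of rise at 1:12 is 2723 × 12 = 32676 mm.
Intermediate landings: 7 × 1350 = 9450 mm.
Top and bottom landings: 2 × 1500 = 3000 mm.
Total = 32676 + 9450 + 3000 = 45126 mm.
= 45.13 m.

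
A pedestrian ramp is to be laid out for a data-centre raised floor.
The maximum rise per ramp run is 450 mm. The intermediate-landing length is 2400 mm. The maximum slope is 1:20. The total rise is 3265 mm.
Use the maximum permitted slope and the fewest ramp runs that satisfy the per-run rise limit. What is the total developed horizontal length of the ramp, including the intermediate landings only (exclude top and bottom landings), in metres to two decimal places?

⌈3265/450⌉ = 8 ramp runs. That means 7 intermediate landings.
Ramp run (horizontal) at 1:20: 3265 × 20 = 65300 mm.
7 intermediate landings contribute 7 × 2400 = 16800 mm.
Developed length = 65300 + 16800 = 82100 mm.
= 82.10 m.

82.10 m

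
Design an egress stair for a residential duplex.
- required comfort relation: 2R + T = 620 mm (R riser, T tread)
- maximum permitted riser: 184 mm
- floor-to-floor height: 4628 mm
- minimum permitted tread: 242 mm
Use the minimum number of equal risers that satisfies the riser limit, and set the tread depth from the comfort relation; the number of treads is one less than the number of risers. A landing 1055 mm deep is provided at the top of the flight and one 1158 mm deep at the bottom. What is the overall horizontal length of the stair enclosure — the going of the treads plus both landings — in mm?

8813 mm

At most 184 each: 4628/184 = 25.15, giving 26 risers.
Each riser is 4628/26 = 178 mm (≤ 184 mm).
Tread T = 620 − 2 × 178 = 264 mm (≥ 242 mm).
Going = (26 − 1) × 264 = 6600 mm.
Enclosure = 6600 + 1055 + 1158 = 8813 mm.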